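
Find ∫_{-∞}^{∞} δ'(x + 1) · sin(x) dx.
- \cos{\left(1 \right)}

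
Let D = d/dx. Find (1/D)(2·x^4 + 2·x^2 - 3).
\frac{2 x^{5}}{5} + \frac{2 x^{3}}{3} - 3 x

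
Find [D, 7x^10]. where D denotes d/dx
70 x^{9}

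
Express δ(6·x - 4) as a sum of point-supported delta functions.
\frac{\delta(x - 2/3)}{6}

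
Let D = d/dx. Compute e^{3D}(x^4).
x^{4} + 12 x^{3} + 54 x^{2} + 108 x + 81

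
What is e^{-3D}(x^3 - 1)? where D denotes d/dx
x^{3} - 9 x^{2} + 27 x - 28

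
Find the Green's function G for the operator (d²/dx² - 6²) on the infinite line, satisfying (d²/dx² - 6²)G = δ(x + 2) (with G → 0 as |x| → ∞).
-\frac{e^{-6|x + 2|}}{12}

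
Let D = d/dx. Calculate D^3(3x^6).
360 x^{3}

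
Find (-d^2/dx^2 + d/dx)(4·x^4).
16 x^{2} \left(x - 3\right)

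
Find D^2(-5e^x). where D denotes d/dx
- 5 e^{x}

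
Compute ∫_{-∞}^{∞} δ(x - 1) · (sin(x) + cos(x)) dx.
\cos{\left(1 \right)} + \sin{\left(1 \right)}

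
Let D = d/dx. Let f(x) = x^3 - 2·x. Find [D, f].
3 x^{2} - 2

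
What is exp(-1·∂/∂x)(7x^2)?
7 x^{2} - 14 x + 7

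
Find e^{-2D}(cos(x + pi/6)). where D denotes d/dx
\cos{\left(x - 2 + \frac{\pi}{6} \right)}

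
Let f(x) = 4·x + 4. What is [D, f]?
4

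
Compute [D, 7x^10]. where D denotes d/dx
70 x^{9}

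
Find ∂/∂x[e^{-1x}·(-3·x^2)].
3 x \left(x - 2\right) e^{- x}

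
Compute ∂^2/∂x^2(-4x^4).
- 48 x^{2}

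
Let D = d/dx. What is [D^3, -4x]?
-12D^{2}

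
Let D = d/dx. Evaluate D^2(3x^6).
90 x^{4}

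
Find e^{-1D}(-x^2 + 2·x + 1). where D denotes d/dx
- x^{2} + 4 x - 2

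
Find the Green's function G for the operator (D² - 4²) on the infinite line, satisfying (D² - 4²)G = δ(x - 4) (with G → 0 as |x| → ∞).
-\frac{e^{-4|x - 4|}}{8}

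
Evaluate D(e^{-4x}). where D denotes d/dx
- 4 e^{- 4 x}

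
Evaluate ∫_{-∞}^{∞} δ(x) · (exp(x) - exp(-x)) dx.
0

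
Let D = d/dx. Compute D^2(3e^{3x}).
27 e^{3 x}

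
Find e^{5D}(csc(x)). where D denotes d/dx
\csc{\left(x + 5 \right)}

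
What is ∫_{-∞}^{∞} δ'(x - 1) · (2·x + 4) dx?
-2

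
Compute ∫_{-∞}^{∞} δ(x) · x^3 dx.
0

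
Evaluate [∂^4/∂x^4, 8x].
32\frac{d^{3}}{dx^{3}}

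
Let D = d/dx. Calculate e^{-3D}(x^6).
x^{6} - 18 x^{5} + 135 x^{4} - 540 x^{3} + 1215 x^{2} - 1458 x + 729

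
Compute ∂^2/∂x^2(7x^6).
210 x^{4}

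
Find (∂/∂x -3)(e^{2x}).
- e^{2 x}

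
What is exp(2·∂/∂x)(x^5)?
x^{5} + 10 x^{4} + 40 x^{3} + 80 x^{2} + 80 x + 32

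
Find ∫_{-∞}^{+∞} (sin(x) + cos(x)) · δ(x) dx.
1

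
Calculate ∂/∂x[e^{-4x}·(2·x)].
2 \left(1 - 4 x\right) e^{- 4 x}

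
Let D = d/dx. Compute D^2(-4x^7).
- 168 x^{5}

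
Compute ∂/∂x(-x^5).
- 5 x^{4}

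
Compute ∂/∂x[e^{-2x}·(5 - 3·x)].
\left(6 x - 13\right) e^{- 2 x}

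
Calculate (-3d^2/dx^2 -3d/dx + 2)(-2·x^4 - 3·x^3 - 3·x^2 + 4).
- 4 x^{4} + 18 x^{3} + 93 x^{2} + 72 x + 26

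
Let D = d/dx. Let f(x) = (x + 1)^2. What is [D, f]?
2 x + 2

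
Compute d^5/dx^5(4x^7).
10080 x^{2}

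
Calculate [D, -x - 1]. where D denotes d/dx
-1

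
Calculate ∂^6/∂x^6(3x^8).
60480 x^{2}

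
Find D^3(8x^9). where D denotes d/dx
4032 x^{6}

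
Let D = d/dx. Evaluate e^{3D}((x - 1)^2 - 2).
x^{2} + 4 x + 2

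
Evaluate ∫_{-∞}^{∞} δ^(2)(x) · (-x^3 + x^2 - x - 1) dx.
2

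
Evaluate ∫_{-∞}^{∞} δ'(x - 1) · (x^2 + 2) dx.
-2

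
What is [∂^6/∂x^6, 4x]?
24\frac{d^{5}}{dx^{5}}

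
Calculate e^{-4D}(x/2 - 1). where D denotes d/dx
\frac{x}{2} - 3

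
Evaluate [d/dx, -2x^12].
- 24 x^{11}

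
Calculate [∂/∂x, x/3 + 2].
\frac{1}{3}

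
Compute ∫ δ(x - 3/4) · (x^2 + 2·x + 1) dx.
\frac{49}{16}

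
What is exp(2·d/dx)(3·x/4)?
\frac{3 x}{4} + \frac{3}{2}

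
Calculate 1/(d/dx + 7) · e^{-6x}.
e^{- 6 x}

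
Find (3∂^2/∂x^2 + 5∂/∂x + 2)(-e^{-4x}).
- 30 e^{- 4 x}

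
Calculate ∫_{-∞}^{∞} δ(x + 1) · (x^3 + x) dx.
-2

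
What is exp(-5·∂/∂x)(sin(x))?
\sin{\left(x - 5 \right)}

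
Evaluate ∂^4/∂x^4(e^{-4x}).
256 e^{- 4 x}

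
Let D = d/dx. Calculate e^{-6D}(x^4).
x^{4} - 24 x^{3} + 216 x^{2} - 864 x + 1296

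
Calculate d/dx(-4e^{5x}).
- 20 e^{5 x}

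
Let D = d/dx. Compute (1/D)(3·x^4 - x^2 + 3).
\frac{3 x^{5}}{5} - \frac{x^{3}}{3} + 3 x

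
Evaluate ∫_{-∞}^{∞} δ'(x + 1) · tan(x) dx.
- \tan^{2}{\left(1 \right)} - 1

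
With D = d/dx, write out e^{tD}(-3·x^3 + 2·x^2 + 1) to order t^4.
- 3 t^{3} - t^{2} \left(9 x - 2\right) - t x \left(9 x - 4\right) - 3 x^{3} + 2 x^{2} + 1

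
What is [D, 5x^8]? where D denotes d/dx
40 x^{7}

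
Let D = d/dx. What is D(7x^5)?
35 x^{4}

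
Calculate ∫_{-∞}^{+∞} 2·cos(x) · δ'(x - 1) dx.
2 \sin{\left(1 \right)}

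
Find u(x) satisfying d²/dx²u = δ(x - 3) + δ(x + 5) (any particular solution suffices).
\frac{|x - 3|}{2} + \frac{|x + 5|}{2}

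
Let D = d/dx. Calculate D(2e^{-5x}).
- 10 e^{- 5 x}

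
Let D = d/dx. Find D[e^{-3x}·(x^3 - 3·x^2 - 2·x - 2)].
\left(- 3 x^{3} + 12 x^{2} + 4\right) e^{- 3 x}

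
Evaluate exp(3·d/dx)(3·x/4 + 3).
\frac{3 x}{4} + \frac{21}{4}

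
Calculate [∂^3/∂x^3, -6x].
-18\frac{d^{2}}{dx^{2}}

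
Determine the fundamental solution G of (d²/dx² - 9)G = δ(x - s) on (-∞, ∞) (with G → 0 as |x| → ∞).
-\frac{e^{-3|x-s|}}{6}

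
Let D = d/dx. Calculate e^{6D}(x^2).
x^{2} + 12 x + 36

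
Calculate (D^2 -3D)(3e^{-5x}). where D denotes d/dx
120 e^{- 5 x}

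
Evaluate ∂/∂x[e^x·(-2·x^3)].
2 x^{2} \left(- x - 3\right) e^{x}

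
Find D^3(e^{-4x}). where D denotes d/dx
- 64 e^{- 4 x}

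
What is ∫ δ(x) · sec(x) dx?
1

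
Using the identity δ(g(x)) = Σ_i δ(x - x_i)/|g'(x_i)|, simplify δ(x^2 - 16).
\frac{\delta(x - 4) + \delta(x + 4)}{8}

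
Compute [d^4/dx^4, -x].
-4\frac{d^{3}}{dx^{3}}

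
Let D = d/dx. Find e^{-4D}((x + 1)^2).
x^{2} - 6 x + 9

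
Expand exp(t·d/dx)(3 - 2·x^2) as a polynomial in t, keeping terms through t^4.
- 2 t^{2} - 4 t x - 2 x^{2} + 3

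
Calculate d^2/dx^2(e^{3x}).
9 e^{3 x}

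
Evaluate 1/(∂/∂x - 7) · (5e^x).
- \frac{5 e^{x}}{6}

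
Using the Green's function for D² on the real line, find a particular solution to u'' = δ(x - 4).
\frac{|x - 4|}{2}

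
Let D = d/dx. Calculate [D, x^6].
6 x^{5}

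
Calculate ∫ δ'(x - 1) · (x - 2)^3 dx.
-3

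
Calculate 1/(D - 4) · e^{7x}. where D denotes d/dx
\frac{e^{7 x}}{3}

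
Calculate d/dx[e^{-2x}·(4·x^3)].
x^{2} \left(12 - 8 x\right) e^{- 2 x}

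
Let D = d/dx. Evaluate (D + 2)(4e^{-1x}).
4 e^{- x}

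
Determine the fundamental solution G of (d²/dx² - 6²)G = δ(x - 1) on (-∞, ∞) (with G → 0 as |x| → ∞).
-\frac{e^{-6|x - 1|}}{12}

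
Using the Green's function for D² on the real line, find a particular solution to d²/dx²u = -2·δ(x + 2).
-|x + 2|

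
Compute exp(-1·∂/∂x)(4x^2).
4 x^{2} - 8 x + 4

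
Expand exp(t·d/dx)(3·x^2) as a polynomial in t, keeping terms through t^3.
3 t^{2} + 6 t x + 3 x^{2}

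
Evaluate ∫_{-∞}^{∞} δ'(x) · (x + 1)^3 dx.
-3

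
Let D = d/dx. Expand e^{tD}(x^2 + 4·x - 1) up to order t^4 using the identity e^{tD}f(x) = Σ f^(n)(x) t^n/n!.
t^{2} + 2 t \left(x + 2\right) + x^{2} + 4 x - 1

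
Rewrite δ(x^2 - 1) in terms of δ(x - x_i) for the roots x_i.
\frac{\delta(x - 1) + \delta(x + 1)}{2}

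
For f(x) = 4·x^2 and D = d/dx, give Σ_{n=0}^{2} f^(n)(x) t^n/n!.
4 t^{2} + 8 t x + 4 x^{2}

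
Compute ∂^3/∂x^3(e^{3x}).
27 e^{3 x}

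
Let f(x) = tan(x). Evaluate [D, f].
\frac{1}{\cos^{2}{\left(x \right)}}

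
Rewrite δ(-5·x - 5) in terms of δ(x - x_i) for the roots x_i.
\frac{\delta(x + 1)}{5}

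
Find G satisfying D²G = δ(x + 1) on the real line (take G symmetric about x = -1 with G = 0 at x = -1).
\frac{|x + 1|}{2}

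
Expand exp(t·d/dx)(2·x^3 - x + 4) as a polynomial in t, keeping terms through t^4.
2 t^{3} + 6 t^{2} x + t \left(6 x^{2} - 1\right) + 2 x^{3} - x + 4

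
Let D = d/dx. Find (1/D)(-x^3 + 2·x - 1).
- \frac{x^{4}}{4} + x^{2} - x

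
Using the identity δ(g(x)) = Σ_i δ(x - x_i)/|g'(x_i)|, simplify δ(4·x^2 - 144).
\frac{\delta(x - 6) + \delta(x + 6)}{48}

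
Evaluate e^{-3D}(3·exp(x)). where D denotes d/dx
3 e^{x - 3}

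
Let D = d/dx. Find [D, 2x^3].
6 x^{2}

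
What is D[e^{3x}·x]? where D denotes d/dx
\left(3 x + 1\right) e^{3 x}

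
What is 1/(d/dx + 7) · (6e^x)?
\frac{3 e^{x}}{4}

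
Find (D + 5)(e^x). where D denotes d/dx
6 e^{x}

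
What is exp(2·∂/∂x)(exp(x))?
e^{x + 2}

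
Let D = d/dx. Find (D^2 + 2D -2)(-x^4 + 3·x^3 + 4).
2 x^{4} - 14 x^{3} + 6 x^{2} + 18 x - 8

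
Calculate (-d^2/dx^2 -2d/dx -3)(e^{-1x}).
- 2 e^{- x}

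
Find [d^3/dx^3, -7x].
-21\frac{d^{2}}{dx^{2}}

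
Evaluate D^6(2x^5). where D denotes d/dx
0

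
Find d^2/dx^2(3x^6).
90 x^{4}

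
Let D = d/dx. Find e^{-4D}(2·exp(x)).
2 e^{x - 4}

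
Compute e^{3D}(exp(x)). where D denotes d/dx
e^{x + 3}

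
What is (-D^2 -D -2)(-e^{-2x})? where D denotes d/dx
4 e^{- 2 x}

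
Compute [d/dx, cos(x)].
- \sin{\left(x \right)}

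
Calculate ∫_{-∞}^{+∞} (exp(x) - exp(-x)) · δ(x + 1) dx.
- 2 \sinh{\left(1 \right)}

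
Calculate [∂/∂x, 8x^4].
32 x^{3}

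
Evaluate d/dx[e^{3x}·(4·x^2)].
4 x \left(3 x + 2\right) e^{3 x}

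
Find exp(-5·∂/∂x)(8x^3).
8 x^{3} - 120 x^{2} + 600 x - 1000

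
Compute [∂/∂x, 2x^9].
18 x^{8}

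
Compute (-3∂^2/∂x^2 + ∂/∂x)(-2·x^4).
8 x^{2} \left(9 - x\right)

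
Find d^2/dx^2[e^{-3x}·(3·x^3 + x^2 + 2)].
\left(27 x^{3} - 45 x^{2} + 6 x + 20\right) e^{- 3 x}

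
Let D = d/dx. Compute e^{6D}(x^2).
x^{2} + 12 x + 36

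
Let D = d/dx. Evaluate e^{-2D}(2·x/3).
\frac{2 x}{3} - \frac{4}{3}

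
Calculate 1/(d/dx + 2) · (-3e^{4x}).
- \frac{e^{4 x}}{2}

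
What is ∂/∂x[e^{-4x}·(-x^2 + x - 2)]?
\left(4 x^{2} - 6 x + 9\right) e^{- 4 x}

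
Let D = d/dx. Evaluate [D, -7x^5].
- 35 x^{4}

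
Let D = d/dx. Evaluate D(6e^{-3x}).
- 18 e^{- 3 x}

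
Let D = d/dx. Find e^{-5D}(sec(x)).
\sec{\left(x - 5 \right)}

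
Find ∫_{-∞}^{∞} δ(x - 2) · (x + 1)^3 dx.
27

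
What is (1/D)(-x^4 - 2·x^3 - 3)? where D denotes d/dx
- \frac{x^{5}}{5} - \frac{x^{4}}{2} - 3 x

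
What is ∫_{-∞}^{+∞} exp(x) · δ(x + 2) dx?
e^{-2}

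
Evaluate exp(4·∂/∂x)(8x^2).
8 x^{2} + 64 x + 128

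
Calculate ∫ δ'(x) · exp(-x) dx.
1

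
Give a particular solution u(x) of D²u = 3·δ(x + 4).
\frac{3|x + 4|}{2}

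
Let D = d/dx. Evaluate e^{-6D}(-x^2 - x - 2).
- x^{2} + 11 x - 32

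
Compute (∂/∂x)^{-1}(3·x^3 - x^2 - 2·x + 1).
\frac{3 x^{4}}{4} - \frac{x^{3}}{3} - x^{2} + x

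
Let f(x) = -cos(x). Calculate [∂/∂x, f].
\sin{\left(x \right)}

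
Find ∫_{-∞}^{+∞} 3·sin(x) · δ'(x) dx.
-3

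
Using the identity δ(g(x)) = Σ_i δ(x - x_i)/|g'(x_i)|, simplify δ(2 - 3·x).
\frac{\delta(x - 2/3)}{3}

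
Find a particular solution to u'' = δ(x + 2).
\frac{|x + 2|}{2}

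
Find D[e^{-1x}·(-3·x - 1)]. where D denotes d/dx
\left(3 x - 2\right) e^{- x}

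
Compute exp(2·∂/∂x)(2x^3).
2 x^{3} + 12 x^{2} + 24 x + 16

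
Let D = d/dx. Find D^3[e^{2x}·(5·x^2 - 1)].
\left(40 x^{2} + 120 x + 52\right) e^{2 x}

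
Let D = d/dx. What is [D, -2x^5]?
- 10 x^{4}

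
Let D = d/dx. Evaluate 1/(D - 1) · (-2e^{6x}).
- \frac{2 e^{6 x}}{5}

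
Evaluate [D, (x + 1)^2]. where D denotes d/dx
2 x + 2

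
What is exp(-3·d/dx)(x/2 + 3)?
\frac{x}{2} + \frac{3}{2}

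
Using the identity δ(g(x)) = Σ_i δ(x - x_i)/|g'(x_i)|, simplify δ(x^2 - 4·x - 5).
\frac{\delta(x + 1) + \delta(x - 5)}{6}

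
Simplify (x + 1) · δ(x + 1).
0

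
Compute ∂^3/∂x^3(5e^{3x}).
135 e^{3 x}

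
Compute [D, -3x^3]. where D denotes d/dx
- 9 x^{2}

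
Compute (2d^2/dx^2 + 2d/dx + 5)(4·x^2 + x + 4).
20 x^{2} + 21 x + 38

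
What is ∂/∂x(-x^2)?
- 2 x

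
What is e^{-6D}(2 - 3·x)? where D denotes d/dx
20 - 3 x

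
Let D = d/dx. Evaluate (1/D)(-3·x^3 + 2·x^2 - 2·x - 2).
- \frac{3 x^{4}}{4} + \frac{2 x^{3}}{3} - x^{2} - 2 x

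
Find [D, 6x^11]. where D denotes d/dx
66 x^{10}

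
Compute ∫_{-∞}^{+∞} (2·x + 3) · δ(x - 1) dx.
5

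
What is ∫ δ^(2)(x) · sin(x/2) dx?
0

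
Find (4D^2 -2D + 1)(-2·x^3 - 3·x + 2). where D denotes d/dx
- 2 x^{3} + 12 x^{2} - 51 x + 8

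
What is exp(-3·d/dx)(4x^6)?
4 x^{6} - 72 x^{5} + 540 x^{4} - 2160 x^{3} + 4860 x^{2} - 5832 x + 2916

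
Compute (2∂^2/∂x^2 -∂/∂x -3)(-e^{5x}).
- 42 e^{5 x}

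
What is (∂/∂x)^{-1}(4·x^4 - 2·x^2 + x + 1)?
\frac{4 x^{5}}{5} - \frac{2 x^{3}}{3} + \frac{x^{2}}{2} + x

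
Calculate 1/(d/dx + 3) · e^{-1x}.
\frac{e^{- x}}{2}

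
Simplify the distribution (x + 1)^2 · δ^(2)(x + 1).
2\delta(x + 1)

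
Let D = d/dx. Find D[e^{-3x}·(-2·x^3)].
6 x^{2} \left(x - 1\right) e^{- 3 x}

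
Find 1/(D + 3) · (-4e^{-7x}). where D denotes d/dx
e^{- 7 x}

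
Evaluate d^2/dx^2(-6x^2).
-12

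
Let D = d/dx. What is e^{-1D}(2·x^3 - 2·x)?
2 x \left(x^{2} - 3 x + 2\right)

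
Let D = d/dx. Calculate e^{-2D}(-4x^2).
- 4 x^{2} + 16 x - 16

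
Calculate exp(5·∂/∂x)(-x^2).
- x^{2} - 10 x - 25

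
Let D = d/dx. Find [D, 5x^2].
10 x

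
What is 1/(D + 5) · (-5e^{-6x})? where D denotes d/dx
5 e^{- 6 x}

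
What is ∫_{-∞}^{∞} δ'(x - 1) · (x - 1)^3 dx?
0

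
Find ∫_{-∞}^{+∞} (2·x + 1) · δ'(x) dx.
-2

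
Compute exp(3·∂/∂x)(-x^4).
- x^{4} - 12 x^{3} - 54 x^{2} - 108 x - 81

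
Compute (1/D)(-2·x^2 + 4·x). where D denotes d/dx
- \frac{2 x^{3}}{3} + 2 x^{2}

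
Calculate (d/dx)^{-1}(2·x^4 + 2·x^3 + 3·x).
\frac{2 x^{5}}{5} + \frac{x^{4}}{2} + \frac{3 x^{2}}{2}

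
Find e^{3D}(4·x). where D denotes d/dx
4 x + 12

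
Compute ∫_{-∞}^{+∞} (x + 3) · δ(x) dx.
3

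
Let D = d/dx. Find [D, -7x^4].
- 28 x^{3}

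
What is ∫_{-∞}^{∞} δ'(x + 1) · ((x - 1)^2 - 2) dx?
4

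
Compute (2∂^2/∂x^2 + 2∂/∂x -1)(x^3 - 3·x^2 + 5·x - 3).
- x^{3} + 9 x^{2} - 5 x + 1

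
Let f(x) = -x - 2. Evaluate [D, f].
-1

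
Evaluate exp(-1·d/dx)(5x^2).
5 x^{2} - 10 x + 5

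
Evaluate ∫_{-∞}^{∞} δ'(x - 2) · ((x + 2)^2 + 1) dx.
-8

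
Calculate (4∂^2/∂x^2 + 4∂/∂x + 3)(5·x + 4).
15 x + 32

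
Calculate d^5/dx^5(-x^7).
- 2520 x^{2}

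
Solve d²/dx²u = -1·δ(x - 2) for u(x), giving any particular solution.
-\frac{|x - 2|}{2}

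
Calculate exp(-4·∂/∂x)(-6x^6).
- 6 x^{6} + 144 x^{5} - 1440 x^{4} + 7680 x^{3} - 23040 x^{2} + 36864 x - 24576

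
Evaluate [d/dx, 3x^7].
21 x^{6}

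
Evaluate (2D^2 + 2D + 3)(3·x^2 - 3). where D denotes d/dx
9 x^{2} + 12 x + 3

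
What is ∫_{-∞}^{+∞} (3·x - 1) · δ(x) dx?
-1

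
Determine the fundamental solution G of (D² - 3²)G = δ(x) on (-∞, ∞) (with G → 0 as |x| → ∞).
-\frac{e^{-3|x|}}{6}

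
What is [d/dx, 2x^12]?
24 x^{11}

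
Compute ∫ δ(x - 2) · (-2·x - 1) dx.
-5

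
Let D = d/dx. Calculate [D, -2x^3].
- 6 x^{2}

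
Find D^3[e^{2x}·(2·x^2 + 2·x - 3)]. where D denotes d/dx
\left(16 x^{2} + 64 x + 24\right) e^{2 x}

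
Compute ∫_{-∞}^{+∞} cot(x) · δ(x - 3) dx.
\cot{\left(3 \right)}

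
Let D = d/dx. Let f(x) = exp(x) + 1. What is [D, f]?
e^{x}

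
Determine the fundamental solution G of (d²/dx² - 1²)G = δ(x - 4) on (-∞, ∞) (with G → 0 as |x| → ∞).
-\frac{e^{-|x - 4|}}{2}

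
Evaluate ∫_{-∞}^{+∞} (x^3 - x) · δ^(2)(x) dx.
0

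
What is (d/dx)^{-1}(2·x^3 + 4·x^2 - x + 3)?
\frac{x^{4}}{2} + \frac{4 x^{3}}{3} - \frac{x^{2}}{2} + 3 x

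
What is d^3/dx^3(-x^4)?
- 24 x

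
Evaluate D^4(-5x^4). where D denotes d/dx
-120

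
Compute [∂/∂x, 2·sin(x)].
2 \cos{\left(x \right)}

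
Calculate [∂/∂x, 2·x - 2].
2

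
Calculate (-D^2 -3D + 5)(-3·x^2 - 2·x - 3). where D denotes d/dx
- 15 x^{2} + 8 x - 3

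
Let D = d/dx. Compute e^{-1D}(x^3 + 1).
x \left(x^{2} - 3 x + 3\right)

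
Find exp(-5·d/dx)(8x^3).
8 x^{3} - 120 x^{2} + 600 x - 1000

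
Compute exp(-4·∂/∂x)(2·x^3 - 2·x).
2 x^{3} - 24 x^{2} + 94 x - 120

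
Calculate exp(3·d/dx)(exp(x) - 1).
e^{x + 3} - 1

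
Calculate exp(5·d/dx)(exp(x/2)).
e^{\frac{x}{2} + \frac{5}{2}}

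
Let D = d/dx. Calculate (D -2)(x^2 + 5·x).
- 2 x^{2} - 8 x + 5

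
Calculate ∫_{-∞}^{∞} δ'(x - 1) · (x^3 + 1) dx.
-3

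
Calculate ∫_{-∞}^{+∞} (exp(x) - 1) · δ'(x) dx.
-1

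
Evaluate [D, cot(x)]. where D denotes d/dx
- \frac{1}{\sin^{2}{\left(x \right)}}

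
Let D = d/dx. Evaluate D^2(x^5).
20 x^{3}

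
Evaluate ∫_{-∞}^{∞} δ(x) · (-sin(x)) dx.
0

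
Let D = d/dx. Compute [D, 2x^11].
22 x^{10}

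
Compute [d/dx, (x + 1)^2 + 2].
2 x + 2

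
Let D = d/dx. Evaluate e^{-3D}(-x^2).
- x^{2} + 6 x - 9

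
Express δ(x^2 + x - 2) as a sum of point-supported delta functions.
\frac{\delta(x + 2) + \delta(x - 1)}{3}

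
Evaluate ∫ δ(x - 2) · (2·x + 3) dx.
7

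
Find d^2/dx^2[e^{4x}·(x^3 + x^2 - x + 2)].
\left(16 x^{3} + 40 x^{2} + 6 x + 26\right) e^{4 x}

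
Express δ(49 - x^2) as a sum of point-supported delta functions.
\frac{\delta(x - 7) + \delta(x + 7)}{14}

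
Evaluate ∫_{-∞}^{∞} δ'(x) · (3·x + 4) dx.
-3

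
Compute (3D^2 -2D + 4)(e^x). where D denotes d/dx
5 e^{x}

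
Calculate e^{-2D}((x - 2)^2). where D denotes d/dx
x^{2} - 8 x + 16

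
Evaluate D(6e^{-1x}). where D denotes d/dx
- 6 e^{- x}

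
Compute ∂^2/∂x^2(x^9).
72 x^{7}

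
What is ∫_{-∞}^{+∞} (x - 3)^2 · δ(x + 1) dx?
16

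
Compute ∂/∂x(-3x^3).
- 9 x^{2}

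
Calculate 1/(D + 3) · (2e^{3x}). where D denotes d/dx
\frac{e^{3 x}}{3}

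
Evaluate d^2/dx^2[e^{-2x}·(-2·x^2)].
4 \left(- 2 x^{2} + 4 x - 1\right) e^{- 2 x}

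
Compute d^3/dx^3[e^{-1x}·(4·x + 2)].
2 \left(5 - 2 x\right) e^{- x}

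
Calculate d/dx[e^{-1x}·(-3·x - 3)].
3 x e^{- x}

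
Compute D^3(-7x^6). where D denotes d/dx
- 840 x^{3}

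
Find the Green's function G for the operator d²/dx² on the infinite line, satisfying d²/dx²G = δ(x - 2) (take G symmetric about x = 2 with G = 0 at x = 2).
\frac{|x - 2|}{2}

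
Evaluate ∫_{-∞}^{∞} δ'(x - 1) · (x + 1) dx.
-1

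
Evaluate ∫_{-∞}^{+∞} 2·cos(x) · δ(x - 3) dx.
2 \cos{\left(3 \right)}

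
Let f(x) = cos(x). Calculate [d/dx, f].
- \sin{\left(x \right)}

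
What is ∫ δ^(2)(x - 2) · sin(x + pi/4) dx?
- \sin{\left(\frac{\pi}{4} + 2 \right)}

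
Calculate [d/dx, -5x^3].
- 15 x^{2}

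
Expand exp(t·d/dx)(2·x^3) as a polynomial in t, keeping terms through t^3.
2 t^{3} + 6 t^{2} x + 6 t x^{2} + 2 x^{3}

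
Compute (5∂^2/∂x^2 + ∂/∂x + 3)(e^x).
9 e^{x}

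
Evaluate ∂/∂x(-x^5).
- 5 x^{4}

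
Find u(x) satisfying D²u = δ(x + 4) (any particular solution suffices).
\frac{|x + 4|}{2}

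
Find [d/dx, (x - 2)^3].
3 \left(x - 2\right)^{2}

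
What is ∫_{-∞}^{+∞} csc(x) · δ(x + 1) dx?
- \csc{\left(1 \right)}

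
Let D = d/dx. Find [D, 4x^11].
44 x^{10}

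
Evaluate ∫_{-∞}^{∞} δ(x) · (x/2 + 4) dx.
4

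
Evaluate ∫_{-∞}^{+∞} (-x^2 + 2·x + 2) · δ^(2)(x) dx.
-2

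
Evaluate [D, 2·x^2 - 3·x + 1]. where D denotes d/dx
4 x - 3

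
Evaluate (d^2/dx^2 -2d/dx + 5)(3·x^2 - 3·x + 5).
15 x^{2} - 27 x + 37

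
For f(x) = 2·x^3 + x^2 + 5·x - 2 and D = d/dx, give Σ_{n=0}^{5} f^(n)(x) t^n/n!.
2 t^{3} + t^{2} \left(6 x + 1\right) + t \left(6 x^{2} + 2 x + 5\right) + 2 x^{3} + x^{2} + 5 x - 2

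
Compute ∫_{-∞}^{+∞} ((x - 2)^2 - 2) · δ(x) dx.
2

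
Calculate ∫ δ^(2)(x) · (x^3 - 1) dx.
0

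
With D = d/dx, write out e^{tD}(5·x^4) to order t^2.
5 x^{2} \left(6 t^{2} + 4 t x + x^{2}\right)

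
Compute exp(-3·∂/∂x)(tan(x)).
\tan{\left(x - 3 \right)}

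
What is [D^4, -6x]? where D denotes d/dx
-24D^{3}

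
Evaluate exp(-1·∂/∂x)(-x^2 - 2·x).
1 - x^{2}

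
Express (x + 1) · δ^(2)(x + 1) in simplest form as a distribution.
-2\delta'(x + 1)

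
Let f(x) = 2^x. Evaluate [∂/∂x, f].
2^{x} \log{\left(2 \right)}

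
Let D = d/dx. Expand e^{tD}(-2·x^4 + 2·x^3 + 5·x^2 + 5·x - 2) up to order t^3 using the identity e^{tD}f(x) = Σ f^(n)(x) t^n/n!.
t^{3} \left(2 - 8 x\right) + t^{2} \left(- 12 x^{2} + 6 x + 5\right) + t \left(- 8 x^{3} + 6 x^{2} + 10 x + 5\right) - 2 x^{4} + 2 x^{3} + 5 x^{2} + 5 x - 2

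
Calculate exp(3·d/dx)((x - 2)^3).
x^{3} + 3 x^{2} + 3 x + 1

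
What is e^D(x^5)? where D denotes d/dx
x^{5} + 5 x^{4} + 10 x^{3} + 10 x^{2} + 5 x + 1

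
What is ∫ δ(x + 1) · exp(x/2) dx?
e^{- \frac{1}{2}}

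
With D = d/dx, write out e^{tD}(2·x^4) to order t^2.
2 x^{2} \left(6 t^{2} + 4 t x + x^{2}\right)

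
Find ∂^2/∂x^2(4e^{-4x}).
64 e^{- 4 x}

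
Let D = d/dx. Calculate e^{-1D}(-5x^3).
- 5 x^{3} + 15 x^{2} - 15 x + 5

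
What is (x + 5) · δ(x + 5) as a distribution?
0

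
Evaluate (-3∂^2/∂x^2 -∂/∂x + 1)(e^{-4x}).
- 43 e^{- 4 x}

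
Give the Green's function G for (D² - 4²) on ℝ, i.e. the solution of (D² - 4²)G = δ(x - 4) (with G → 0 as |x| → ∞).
-\frac{e^{-4|x - 4|}}{8}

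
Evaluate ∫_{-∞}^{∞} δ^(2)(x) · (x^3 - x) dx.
0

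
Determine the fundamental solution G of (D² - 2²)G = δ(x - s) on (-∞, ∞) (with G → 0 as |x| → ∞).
-\frac{e^{-2|x-s|}}{4}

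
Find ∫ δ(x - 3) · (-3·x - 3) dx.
-12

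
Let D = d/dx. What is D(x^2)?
2 x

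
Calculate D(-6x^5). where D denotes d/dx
- 30 x^{4}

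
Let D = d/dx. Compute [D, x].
1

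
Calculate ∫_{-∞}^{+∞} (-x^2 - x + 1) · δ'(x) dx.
1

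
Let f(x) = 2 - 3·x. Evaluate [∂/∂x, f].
-3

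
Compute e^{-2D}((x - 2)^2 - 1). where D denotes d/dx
x^{2} - 8 x + 15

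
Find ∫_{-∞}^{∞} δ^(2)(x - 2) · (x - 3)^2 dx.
2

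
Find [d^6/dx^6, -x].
-6\frac{d^{5}}{dx^{5}}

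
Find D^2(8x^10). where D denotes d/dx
720 x^{8}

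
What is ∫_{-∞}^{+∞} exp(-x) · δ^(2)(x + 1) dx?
e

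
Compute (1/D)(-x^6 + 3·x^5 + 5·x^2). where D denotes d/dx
- \frac{x^{7}}{7} + \frac{x^{6}}{2} + \frac{5 x^{3}}{3}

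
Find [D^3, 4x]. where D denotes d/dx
12D^{2}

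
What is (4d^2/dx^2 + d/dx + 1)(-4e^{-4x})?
- 244 e^{- 4 x}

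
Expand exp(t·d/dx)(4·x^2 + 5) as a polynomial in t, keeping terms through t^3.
4 t^{2} + 8 t x + 4 x^{2} + 5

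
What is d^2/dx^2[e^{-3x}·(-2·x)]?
6 \left(2 - 3 x\right) e^{- 3 x}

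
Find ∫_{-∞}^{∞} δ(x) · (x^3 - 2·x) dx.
0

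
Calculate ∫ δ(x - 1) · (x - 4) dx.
-3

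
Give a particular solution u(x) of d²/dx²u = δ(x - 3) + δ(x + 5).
\frac{|x - 3|}{2} + \frac{|x + 5|}{2}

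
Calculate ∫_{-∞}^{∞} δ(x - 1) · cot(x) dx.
\cot{\left(1 \right)}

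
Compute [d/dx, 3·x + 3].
3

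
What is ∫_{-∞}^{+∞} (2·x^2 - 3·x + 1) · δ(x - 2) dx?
3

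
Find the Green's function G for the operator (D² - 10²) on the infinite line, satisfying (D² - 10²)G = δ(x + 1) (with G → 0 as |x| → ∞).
-\frac{e^{-10|x + 1|}}{20}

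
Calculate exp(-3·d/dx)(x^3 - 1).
x^{3} - 9 x^{2} + 27 x - 28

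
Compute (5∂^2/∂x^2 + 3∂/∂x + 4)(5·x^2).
20 x^{2} + 30 x + 50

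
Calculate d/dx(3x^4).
12 x^{3}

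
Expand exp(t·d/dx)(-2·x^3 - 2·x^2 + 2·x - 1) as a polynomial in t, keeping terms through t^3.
- 2 t^{3} - t^{2} \left(6 x + 2\right) - 2 t \left(3 x^{2} + 2 x - 1\right) - 2 x^{3} - 2 x^{2} + 2 x - 1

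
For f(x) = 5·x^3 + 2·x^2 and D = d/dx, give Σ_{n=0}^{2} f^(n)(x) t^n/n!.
t^{2} \left(15 x + 2\right) + t x \left(15 x + 4\right) + 5 x^{3} + 2 x^{2}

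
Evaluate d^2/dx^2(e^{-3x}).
9 e^{- 3 x}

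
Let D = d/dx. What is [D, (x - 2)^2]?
2 x - 4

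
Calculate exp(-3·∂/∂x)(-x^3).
- x^{3} + 9 x^{2} - 27 x + 27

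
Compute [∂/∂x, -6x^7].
- 42 x^{6}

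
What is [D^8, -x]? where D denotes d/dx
-8D^{7}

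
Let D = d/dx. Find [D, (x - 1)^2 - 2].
2 x - 2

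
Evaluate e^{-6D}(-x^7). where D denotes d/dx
- x^{7} + 42 x^{6} - 756 x^{5} + 7560 x^{4} - 45360 x^{3} + 163296 x^{2} - 326592 x + 279936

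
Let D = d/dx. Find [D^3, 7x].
21D^{2}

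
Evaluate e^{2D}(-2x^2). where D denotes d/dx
- 2 x^{2} - 8 x - 8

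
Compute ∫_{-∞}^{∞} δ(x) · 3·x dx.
0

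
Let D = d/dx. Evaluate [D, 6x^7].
42 x^{6}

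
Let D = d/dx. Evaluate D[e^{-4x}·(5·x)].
5 \left(1 - 4 x\right) e^{- 4 x}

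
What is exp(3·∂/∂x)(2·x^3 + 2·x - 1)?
2 x^{3} + 18 x^{2} + 56 x + 59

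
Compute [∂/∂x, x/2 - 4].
\frac{1}{2}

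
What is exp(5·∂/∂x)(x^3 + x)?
x^{3} + 15 x^{2} + 76 x + 130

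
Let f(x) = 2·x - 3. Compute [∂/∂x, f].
2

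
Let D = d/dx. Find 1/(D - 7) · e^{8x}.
e^{8 x}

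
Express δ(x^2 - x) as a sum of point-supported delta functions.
\frac{\delta(x - 1) + \delta(x)}{1}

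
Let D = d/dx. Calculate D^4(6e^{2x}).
96 e^{2 x}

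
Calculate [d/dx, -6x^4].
- 24 x^{3}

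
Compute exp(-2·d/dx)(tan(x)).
\tan{\left(x - 2 \right)}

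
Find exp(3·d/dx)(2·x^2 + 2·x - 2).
2 x^{2} + 14 x + 22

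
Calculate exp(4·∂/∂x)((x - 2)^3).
x^{3} + 6 x^{2} + 12 x + 8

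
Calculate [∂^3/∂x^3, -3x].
-9\frac{d^{2}}{dx^{2}}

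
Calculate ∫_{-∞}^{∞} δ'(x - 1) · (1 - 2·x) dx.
2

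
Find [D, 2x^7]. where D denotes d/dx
14 x^{6}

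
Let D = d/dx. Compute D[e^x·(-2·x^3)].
2 x^{2} \left(- x - 3\right) e^{x}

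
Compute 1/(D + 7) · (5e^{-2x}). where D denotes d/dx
e^{- 2 x}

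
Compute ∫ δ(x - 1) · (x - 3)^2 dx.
4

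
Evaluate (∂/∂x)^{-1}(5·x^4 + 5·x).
x^{5} + \frac{5 x^{2}}{2}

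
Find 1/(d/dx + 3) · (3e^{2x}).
\frac{3 e^{2 x}}{5}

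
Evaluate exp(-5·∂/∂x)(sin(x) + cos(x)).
\sqrt{2} \cos{\left(- x + \frac{\pi}{4} + 5 \right)}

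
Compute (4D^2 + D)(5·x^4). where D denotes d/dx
20 x^{2} \left(x + 12\right)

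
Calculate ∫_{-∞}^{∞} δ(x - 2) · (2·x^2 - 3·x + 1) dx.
3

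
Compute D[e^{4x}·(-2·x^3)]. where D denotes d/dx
x^{2} \left(- 8 x - 6\right) e^{4 x}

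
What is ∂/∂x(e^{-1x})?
- e^{- x}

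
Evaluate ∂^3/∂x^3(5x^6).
600 x^{3}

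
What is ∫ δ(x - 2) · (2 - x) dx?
0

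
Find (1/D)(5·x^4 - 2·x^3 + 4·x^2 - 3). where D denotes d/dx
x^{5} - \frac{x^{4}}{2} + \frac{4 x^{3}}{3} - 3 x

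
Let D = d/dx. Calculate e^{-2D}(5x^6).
5 x^{6} - 60 x^{5} + 300 x^{4} - 800 x^{3} + 1200 x^{2} - 960 x + 320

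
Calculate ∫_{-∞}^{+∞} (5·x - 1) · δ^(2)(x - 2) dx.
0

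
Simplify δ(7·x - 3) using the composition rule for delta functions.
\frac{\delta(x - 3/7)}{7}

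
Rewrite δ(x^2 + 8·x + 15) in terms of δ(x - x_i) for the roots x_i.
\frac{\delta(x + 5) + \delta(x + 3)}{2}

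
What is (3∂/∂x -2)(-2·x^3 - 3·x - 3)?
4 x^{3} - 18 x^{2} + 6 x - 3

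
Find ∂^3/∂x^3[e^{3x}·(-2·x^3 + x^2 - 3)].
\left(- 54 x^{3} - 135 x^{2} - 54 x - 75\right) e^{3 x}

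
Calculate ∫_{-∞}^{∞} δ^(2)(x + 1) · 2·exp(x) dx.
\frac{2}{e}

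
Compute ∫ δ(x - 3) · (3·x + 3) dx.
12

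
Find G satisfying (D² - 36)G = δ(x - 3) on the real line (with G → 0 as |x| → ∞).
-\frac{e^{-6|x - 3|}}{12}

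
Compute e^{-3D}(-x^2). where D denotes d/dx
- x^{2} + 6 x - 9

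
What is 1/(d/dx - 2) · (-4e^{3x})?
- 4 e^{3 x}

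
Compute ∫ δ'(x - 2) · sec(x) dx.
- \tan{\left(2 \right)} \sec{\left(2 \right)}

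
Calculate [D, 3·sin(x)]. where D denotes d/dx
3 \cos{\left(x \right)}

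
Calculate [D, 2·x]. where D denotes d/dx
2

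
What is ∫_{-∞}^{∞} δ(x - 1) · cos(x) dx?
\cos{\left(1 \right)}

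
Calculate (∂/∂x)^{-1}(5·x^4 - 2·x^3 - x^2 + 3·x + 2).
x^{5} - \frac{x^{4}}{2} - \frac{x^{3}}{3} + \frac{3 x^{2}}{2} + 2 x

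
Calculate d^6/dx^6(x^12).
665280 x^{6}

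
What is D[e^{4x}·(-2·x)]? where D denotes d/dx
\left(- 8 x - 2\right) e^{4 x}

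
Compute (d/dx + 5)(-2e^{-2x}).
- 6 e^{- 2 x}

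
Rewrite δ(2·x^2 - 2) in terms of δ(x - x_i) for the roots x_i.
\frac{\delta(x - 1) + \delta(x + 1)}{4}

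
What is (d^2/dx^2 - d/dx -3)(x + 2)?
- 3 x - 7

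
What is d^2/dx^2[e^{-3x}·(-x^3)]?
3 x \left(- 3 x^{2} + 6 x - 2\right) e^{- 3 x}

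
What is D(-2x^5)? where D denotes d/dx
- 10 x^{4}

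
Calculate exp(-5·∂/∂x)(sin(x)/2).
\frac{\sin{\left(x - 5 \right)}}{2}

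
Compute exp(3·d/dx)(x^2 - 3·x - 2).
x^{2} + 3 x - 2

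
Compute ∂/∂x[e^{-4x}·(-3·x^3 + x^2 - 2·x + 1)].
\left(12 x^{3} - 13 x^{2} + 10 x - 6\right) e^{- 4 x}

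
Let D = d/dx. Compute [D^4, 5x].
20D^{3}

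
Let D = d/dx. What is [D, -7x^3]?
- 21 x^{2}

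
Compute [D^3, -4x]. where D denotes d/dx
-12D^{2}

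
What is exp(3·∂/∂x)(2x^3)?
2 x^{3} + 18 x^{2} + 54 x + 54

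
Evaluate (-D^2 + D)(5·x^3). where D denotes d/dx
15 x \left(x - 2\right)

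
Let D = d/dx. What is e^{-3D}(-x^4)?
- x^{4} + 12 x^{3} - 54 x^{2} + 108 x - 81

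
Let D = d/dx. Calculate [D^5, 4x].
20D^{4}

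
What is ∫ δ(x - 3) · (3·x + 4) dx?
13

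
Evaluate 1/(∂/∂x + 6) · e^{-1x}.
\frac{e^{- x}}{5}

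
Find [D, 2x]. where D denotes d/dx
2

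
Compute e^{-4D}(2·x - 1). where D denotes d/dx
2 x - 9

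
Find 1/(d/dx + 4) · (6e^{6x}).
\frac{3 e^{6 x}}{5}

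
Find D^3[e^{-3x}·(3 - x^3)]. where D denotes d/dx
3 \left(9 x^{3} - 27 x^{2} + 18 x - 29\right) e^{- 3 x}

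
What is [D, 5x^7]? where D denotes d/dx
35 x^{6}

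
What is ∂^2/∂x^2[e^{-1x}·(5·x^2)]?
5 \left(x^{2} - 4 x + 2\right) e^{- x}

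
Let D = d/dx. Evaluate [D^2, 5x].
10D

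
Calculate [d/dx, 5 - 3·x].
-3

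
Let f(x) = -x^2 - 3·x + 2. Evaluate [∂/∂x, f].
- 2 x - 3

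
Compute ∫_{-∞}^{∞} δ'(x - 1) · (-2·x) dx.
2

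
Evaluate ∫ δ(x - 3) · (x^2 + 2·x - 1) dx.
14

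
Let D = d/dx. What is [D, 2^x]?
2^{x} \log{\left(2 \right)}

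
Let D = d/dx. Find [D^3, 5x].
15D^{2}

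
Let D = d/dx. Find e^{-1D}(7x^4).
7 x^{4} - 28 x^{3} + 42 x^{2} - 28 x + 7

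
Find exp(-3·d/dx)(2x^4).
2 x^{4} - 24 x^{3} + 108 x^{2} - 216 x + 162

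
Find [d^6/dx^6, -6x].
-36\frac{d^{5}}{dx^{5}}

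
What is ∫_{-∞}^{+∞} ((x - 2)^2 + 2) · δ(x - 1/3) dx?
\frac{43}{9}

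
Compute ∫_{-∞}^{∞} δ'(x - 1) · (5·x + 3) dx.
-5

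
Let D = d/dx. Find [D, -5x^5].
- 25 x^{4}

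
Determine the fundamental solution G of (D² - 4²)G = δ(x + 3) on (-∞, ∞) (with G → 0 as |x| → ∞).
-\frac{e^{-4|x + 3|}}{8}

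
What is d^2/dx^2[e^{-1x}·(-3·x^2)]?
3 \left(- x^{2} + 4 x - 2\right) e^{- x}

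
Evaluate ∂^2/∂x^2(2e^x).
2 e^{x}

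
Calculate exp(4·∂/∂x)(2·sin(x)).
2 \sin{\left(x + 4 \right)}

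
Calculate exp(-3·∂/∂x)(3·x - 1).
3 x - 10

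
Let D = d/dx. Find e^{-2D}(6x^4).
6 x^{4} - 48 x^{3} + 144 x^{2} - 192 x + 96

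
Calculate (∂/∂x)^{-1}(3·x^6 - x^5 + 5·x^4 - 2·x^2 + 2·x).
\frac{3 x^{7}}{7} - \frac{x^{6}}{6} + x^{5} - \frac{2 x^{3}}{3} + x^{2}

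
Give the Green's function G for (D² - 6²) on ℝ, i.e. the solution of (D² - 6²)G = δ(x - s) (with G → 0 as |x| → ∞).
-\frac{e^{-6|x-s|}}{12}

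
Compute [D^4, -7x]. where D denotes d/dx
-28D^{3}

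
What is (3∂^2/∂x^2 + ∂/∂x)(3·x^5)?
15 x^{3} \left(x + 12\right)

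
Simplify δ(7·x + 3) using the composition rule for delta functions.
\frac{\delta(x + 3/7)}{7}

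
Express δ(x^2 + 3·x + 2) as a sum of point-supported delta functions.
\frac{\delta(x + 2) + \delta(x + 1)}{1}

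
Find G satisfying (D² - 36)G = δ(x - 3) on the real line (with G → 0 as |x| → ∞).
-\frac{e^{-6|x - 3|}}{12}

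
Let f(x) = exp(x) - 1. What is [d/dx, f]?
e^{x}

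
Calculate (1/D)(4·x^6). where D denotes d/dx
\frac{4 x^{7}}{7}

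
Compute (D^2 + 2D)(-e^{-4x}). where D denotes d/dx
- 8 e^{- 4 x}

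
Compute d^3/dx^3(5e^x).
5 e^{x}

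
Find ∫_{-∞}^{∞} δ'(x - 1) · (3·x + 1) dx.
-3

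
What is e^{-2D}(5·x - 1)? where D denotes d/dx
5 x - 11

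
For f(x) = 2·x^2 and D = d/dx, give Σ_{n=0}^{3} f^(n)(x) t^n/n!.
2 t^{2} + 4 t x + 2 x^{2}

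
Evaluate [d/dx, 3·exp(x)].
3 e^{x}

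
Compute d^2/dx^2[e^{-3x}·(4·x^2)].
4 \left(9 x^{2} - 12 x + 2\right) e^{- 3 x}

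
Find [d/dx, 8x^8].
64 x^{7}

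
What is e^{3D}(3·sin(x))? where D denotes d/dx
3 \sin{\left(x + 3 \right)}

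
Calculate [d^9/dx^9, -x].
-9\frac{d^{8}}{dx^{8}}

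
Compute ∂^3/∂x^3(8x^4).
192 x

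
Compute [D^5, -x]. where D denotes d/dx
-5D^{4}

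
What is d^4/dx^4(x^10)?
5040 x^{6}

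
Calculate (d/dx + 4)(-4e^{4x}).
- 32 e^{4 x}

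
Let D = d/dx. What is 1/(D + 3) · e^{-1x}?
\frac{e^{- x}}{2}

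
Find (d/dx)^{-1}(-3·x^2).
- x^{3}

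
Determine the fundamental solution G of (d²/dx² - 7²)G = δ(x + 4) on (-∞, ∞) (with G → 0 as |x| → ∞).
-\frac{e^{-7|x + 4|}}{14}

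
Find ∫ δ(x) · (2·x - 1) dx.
-1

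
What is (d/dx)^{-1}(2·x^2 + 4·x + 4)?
\frac{2 x^{3}}{3} + 2 x^{2} + 4 x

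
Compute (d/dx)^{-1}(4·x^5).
\frac{2 x^{6}}{3}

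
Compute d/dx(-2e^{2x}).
- 4 e^{2 x}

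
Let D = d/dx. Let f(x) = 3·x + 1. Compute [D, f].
3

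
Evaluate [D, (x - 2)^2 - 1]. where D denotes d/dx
2 x - 4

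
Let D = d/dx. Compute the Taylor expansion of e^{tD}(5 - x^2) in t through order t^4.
- t^{2} - 2 t x - x^{2} + 5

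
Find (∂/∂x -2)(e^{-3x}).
- 5 e^{- 3 x}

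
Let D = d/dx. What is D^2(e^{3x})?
9 e^{3 x}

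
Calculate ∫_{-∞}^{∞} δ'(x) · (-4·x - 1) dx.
4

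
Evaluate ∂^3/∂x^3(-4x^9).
- 2016 x^{6}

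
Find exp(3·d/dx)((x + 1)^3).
x^{3} + 12 x^{2} + 48 x + 64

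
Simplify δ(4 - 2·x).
\frac{\delta(x - 2)}{2}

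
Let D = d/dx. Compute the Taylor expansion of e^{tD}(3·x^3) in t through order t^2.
3 x \left(3 t^{2} + 3 t x + x^{2}\right)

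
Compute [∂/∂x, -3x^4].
- 12 x^{3}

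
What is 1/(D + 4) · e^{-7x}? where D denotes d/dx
- \frac{e^{- 7 x}}{3}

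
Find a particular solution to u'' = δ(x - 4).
\frac{|x - 4|}{2}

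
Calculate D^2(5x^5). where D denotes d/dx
100 x^{3}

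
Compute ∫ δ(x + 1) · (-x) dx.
1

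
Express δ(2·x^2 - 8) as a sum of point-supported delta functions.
\frac{\delta(x - 2) + \delta(x + 2)}{8}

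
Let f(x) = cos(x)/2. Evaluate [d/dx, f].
- \frac{\sin{\left(x \right)}}{2}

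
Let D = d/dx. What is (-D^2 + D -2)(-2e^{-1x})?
8 e^{- x}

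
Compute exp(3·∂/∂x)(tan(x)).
\tan{\left(x + 3 \right)}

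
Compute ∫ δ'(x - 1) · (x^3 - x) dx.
-2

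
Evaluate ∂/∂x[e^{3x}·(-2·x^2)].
2 x \left(- 3 x - 2\right) e^{3 x}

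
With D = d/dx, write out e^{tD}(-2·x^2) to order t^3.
- 2 t^{2} - 4 t x - 2 x^{2}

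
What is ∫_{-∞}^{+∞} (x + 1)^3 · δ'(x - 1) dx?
-12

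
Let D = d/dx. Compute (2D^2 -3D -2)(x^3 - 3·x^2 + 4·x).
- 2 x^{3} - 3 x^{2} + 22 x - 24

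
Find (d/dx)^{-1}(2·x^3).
\frac{x^{4}}{2}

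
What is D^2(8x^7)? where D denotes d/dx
336 x^{5}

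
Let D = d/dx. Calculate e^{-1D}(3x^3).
3 x^{3} - 9 x^{2} + 9 x - 3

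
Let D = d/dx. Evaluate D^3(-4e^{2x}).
- 32 e^{2 x}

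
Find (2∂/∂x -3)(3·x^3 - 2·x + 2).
- 9 x^{3} + 18 x^{2} + 6 x - 10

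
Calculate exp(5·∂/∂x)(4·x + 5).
4 x + 25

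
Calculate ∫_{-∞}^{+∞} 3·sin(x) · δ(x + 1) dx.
- 3 \sin{\left(1 \right)}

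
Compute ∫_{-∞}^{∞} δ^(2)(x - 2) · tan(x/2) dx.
\frac{\tan{\left(1 \right)}}{2} + \frac{\tan^{3}{\left(1 \right)}}{2}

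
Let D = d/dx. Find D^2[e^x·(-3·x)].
3 \left(- x - 2\right) e^{x}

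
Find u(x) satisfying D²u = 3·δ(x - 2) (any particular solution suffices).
\frac{3|x - 2|}{2}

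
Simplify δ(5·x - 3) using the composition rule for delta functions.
\frac{\delta(x - 3/5)}{5}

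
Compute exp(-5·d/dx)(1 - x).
6 - x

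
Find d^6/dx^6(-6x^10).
- 907200 x^{4}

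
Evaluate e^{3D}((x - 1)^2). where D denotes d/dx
x^{2} + 4 x + 4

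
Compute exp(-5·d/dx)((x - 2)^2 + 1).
x^{2} - 14 x + 50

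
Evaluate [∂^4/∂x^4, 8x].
32\frac{d^{3}}{dx^{3}}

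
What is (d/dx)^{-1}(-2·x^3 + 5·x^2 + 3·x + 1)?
- \frac{x^{4}}{2} + \frac{5 x^{3}}{3} + \frac{3 x^{2}}{2} + x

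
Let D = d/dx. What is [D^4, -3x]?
-12D^{3}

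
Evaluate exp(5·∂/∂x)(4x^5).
4 x^{5} + 100 x^{4} + 1000 x^{3} + 5000 x^{2} + 12500 x + 12500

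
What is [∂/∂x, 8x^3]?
24 x^{2}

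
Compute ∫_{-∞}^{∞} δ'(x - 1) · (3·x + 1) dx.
-3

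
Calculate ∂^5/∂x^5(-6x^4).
0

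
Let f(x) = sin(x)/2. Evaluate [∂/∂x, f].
\frac{\cos{\left(x \right)}}{2}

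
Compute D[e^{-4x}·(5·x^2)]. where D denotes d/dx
10 x \left(1 - 2 x\right) e^{- 4 x}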